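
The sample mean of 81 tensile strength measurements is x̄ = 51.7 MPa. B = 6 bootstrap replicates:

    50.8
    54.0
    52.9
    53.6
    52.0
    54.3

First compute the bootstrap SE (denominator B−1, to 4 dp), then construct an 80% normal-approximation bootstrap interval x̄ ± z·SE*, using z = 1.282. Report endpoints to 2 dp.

Mean of replicates = 52.9333; sum of squared deviations = 8.8733; SE* = √(8.8733/5) = 1.3322
Margin = 1.282 × 1.3322 = 1.708
Interval: 51.7 ± 1.708

(49.99, 53.41)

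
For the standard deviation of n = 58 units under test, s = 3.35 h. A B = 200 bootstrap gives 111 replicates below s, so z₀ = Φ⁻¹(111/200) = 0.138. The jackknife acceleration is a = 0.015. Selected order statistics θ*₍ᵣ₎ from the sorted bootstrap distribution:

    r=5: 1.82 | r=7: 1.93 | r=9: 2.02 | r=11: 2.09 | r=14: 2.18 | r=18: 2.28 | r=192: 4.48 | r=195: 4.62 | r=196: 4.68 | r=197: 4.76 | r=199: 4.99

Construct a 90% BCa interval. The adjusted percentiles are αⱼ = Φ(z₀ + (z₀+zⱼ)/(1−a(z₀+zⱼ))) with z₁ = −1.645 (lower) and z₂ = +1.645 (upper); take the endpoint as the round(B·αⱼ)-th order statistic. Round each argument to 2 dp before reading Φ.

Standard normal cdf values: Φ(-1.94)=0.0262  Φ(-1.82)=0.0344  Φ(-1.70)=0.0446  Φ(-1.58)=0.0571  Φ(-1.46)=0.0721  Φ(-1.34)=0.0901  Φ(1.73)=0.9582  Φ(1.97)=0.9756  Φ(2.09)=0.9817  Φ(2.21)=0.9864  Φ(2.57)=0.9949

(2.28, 4.62)

Lower: z₀ + z₁ = 0.138 + (-1.645) = -1.507; 1 − a(z₀+z₁) = 1 − (0.015)(-1.507) = 1.0226; argument = 0.138 + (-1.507)/1.0226 = -1.3357 → -1.34.
α₁ = Φ(-1.34) = 0.0901; rank = round(200 × 0.0901) = 18; θ*₍18₎ = 2.28.
Upper: z₀ + z₂ = 1.783; 1 − a(z₀+z₂) = 0.9733; argument = 1.9700 → 1.97; α₂ = 0.9756; rank = 195; θ*₍195₎ = 4.62.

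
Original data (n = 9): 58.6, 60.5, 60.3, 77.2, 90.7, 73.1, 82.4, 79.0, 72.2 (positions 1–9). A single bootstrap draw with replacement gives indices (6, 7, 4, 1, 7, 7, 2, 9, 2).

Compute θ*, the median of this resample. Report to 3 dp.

Resample values: 73.1, 82.4, 77.2, 58.6, 82.4, 82.4, 60.5, 72.2, 60.5.
Sorted: 58.6, 60.5, 60.5, 72.2, 73.1, 77.2, 82.4, 82.4, 82.4
Median = middle value = 73.100

θ* = 73.100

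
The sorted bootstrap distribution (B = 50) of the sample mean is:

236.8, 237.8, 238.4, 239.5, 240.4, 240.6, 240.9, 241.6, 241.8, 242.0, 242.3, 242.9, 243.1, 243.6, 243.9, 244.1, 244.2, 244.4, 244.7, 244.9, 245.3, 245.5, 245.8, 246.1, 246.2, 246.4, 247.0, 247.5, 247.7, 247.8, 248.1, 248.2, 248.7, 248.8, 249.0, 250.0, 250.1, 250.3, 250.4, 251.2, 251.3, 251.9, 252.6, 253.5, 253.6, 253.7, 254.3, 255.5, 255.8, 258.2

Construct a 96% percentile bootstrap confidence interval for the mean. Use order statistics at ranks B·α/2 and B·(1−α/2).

(236.8, 255.8)

α = 0.04; lower rank = 50 × 0.020 = 1; upper rank = 50 × 0.980 = 49.
The 1st smallest replicate is 236.8; the 49th is 255.8.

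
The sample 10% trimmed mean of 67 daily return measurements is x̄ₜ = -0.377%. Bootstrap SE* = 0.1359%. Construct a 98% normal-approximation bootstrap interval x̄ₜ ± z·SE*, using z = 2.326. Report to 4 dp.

Margin = 2.326 × 0.1359 = 0.31610
Interval: -0.377 ± 0.31610

(-0.6931, -0.0609)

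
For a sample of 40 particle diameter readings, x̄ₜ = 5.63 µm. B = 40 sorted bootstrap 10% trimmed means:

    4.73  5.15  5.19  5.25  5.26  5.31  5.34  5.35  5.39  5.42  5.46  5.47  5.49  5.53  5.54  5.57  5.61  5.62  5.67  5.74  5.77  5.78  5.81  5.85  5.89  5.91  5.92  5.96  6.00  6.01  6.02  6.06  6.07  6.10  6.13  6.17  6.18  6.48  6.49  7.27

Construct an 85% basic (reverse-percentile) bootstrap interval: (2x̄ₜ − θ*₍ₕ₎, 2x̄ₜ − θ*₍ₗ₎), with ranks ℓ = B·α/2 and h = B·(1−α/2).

(5.08, 6.07)

Percentile endpoints at ranks 3 and 37: θ*₍3₎ = 5.19, θ*₍37₎ = 6.18.
Basic interval reflects these around x̄ₜ:
  lower = 2 × 5.63 − 6.18 = 5.08
  upper = 2 × 5.63 − 5.19 = 6.07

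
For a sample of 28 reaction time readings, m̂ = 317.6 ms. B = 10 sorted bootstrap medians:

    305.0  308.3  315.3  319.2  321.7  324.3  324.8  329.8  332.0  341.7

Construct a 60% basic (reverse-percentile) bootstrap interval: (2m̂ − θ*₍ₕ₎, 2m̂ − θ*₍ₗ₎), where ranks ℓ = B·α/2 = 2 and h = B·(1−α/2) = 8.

Percentile endpoints at ranks 2 and 8: θ*₍2₎ = 308.3, θ*₍8₎ = 329.8.
Basic interval reflects these around m̂:
  lower = 2 × 317.6 − 329.8 = 305.4
  upper = 2 × 317.6 − 308.3 = 326.9

(305.4, 326.9)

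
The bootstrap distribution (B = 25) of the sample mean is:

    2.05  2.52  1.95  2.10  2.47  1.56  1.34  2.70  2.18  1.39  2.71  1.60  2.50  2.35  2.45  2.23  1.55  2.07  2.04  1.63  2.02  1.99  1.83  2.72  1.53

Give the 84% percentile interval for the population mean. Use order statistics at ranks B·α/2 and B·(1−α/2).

Sorted replicates: 1.34, 1.39, 1.53, 1.55, 1.56, 1.60, 1.63, 1.83, 1.95, 1.99, 2.02, 2.04, 2.05, 2.07, 2.10, 2.18, 2.23, 2.35, 2.45, 2.47, 2.50, 2.52, 2.70, 2.71, 2.72
α = 0.16; lower rank = 25 × 0.080 = 2; upper rank = 25 × 0.920 = 23.
The 2nd smallest replicate is 1.39; the 23rd is 2.70.

(1.39, 2.70)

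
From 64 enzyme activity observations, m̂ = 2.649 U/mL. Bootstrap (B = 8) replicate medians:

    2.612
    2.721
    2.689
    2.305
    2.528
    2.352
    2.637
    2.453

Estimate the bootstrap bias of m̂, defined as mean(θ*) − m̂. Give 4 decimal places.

bias = −0.1119

mean(θ*) = (2.612 + 2.721 + 2.689 + 2.305 + 2.528 + 2.352 + 2.637 + 2.453) / 8 = 2.53713
bias = 2.53713 − 2.649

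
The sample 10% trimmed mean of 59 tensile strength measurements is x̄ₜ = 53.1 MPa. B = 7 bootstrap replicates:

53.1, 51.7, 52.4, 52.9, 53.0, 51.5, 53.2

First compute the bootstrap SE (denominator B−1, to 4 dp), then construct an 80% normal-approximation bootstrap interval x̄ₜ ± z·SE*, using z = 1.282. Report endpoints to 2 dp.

Mean of replicates = 52.5429; sum of squared deviations = 2.8971; SE* = √(2.8971/6) = 0.6949
Margin = 1.282 × 0.6949 = 0.891
Interval: 53.1 ± 0.891

(52.21, 53.99)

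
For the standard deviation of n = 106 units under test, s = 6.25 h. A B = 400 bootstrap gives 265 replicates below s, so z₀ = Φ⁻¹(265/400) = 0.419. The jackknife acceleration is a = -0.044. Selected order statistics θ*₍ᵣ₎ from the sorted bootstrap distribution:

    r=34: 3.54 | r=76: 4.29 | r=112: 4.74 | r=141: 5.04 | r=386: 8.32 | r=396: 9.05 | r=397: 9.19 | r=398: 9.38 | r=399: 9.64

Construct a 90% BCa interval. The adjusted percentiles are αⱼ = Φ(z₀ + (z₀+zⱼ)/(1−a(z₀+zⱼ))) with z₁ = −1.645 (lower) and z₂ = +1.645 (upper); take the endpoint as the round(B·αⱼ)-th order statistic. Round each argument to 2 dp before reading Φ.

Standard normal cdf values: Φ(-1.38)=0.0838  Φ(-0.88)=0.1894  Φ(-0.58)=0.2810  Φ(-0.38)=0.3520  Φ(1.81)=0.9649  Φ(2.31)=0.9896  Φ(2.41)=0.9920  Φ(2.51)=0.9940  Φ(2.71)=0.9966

Lower: z₀ + z₁ = 0.419 + (-1.645) = -1.226; 1 − a(z₀+z₁) = 1 − (-0.044)(-1.226) = 0.9461; argument = 0.419 + (-1.226)/0.9461 = -0.8769 → -0.88.
α₁ = Φ(-0.88) = 0.1894; rank = round(400 × 0.1894) = 76; θ*₍76₎ = 4.29.
Upper: z₀ + z₂ = 2.064; 1 − a(z₀+z₂) = 1.0908; argument = 2.3112 → 2.31; α₂ = 0.9896; rank = 396; θ*₍396₎ = 9.05.

(4.29, 9.05)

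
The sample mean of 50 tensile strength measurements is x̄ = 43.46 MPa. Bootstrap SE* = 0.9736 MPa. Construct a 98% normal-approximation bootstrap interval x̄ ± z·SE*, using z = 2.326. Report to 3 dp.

Margin = 2.326 × 0.9736 = 2.2646
Interval: 43.46 ± 2.2646

(41.195, 45.725)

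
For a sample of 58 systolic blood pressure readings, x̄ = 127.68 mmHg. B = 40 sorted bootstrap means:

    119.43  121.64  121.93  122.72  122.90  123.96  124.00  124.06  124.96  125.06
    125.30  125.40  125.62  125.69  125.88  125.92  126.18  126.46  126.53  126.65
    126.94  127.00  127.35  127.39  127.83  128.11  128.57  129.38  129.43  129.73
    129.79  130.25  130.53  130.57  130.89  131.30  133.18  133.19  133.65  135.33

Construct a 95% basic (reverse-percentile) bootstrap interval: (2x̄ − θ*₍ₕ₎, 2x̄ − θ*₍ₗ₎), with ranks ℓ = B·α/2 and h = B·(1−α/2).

Percentile endpoints at ranks 1 and 39: θ*₍1₎ = 119.43, θ*₍39₎ = 133.65.
Basic interval reflects these around x̄:
  lower = 2 × 127.68 − 133.65 = 121.71
  upper = 2 × 127.68 − 119.43 = 135.93

(121.71, 135.93)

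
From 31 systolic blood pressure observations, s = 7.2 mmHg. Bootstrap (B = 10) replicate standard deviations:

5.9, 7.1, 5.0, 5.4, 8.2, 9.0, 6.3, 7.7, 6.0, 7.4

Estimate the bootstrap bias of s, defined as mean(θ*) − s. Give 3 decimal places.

bias = −0.400

mean(θ*) = (5.9 + 7.1 + 5.0 + 5.4 + 8.2 + 9.0 + 6.3 + 7.7 + 6.0 + 7.4) / 10 = 6.8000
bias = 6.8000 − 7.2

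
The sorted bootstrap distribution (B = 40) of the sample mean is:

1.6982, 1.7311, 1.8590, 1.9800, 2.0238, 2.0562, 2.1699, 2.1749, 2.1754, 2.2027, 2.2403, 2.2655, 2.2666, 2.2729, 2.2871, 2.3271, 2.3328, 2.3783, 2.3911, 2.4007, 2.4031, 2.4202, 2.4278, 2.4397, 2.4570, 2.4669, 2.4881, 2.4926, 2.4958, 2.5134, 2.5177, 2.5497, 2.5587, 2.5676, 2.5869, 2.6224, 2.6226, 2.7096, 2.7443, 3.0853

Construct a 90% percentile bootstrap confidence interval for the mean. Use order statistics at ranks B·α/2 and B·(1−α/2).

(1.7311, 2.7096)

α = 0.10; lower rank = 40 × 0.050 = 2; upper rank = 40 × 0.950 = 38.
The 2nd smallest replicate is 1.7311; the 38th is 2.7096.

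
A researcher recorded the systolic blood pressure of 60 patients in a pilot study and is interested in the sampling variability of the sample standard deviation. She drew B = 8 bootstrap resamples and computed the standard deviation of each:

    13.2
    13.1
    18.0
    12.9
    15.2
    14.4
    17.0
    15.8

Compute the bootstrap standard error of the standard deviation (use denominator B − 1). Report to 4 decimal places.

Bootstrap SE is the standard deviation of the 8 replicate standard deviations.
Mean of replicates: (13.2 + 13.1 + 18.0 + 12.9 + 15.2 + 14.4 + 17.0 + 15.8) / 8 = 119.60000 / 8 = 14.95000
Sum of squared deviations: (−1.75000)² + (−1.85000)² + (+3.05000)² + (−2.05000)² + (+0.25000)² + (−0.55000)² + (+2.05000)² + (+0.85000)² = 25.28000
Variance = 25.28000 / 7 = 3.61143
SE* = √3.61143

SE* = 1.9004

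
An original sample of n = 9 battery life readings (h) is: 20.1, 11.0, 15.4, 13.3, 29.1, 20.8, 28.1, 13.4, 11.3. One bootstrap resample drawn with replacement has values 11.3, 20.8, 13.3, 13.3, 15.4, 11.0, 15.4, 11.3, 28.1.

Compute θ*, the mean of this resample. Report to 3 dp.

θ* = 15.544

Mean = (11.3 + 20.8 + 13.3 + 13.3 + 15.4 + 11.0 + 15.4 + 11.3 + 28.1) / 9 = 139.90 / 9 = 15.544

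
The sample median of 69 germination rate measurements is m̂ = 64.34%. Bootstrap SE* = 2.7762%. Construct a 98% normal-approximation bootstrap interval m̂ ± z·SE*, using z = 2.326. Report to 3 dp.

Margin = 2.326 × 2.7762 = 6.4574
Interval: 64.34 ± 6.4574

(57.883, 70.797)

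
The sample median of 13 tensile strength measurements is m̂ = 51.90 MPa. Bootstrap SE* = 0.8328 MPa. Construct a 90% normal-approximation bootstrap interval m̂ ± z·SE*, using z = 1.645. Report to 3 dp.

(50.530, 53.270)

Margin = 1.645 × 0.8328 = 1.3700
Interval: 51.90 ± 1.3700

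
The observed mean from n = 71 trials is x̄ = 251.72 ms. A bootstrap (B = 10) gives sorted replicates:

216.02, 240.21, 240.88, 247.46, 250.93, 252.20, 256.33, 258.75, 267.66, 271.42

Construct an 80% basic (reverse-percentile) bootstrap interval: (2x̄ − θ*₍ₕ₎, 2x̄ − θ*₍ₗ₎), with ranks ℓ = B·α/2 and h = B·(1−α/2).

Percentile endpoints at ranks 1 and 9: θ*₍1₎ = 216.02, θ*₍9₎ = 267.66.
Basic interval reflects these around x̄:
  lower = 2 × 251.72 − 267.66 = 235.78
  upper = 2 × 251.72 − 216.02 = 287.42

(235.78, 287.42)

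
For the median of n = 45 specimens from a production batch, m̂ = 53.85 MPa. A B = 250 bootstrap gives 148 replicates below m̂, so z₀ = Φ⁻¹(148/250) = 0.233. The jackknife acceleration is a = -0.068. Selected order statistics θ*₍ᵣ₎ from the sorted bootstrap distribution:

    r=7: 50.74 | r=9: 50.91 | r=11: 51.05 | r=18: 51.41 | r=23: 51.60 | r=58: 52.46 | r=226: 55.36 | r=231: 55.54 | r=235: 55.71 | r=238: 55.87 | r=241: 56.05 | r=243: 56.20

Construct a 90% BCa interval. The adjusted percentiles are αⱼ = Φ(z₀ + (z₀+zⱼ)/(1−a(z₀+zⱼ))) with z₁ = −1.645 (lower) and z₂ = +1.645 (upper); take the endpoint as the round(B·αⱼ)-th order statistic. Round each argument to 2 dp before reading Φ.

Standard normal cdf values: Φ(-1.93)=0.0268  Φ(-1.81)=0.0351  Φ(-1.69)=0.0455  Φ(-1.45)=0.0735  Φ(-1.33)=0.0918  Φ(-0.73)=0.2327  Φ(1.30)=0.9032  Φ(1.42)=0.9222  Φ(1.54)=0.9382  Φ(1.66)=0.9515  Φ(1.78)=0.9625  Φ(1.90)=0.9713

(51.60, 56.20)

Lower: z₀ + z₁ = 0.233 + (-1.645) = -1.412; 1 − a(z₀+z₁) = 1 − (-0.068)(-1.412) = 0.9040; argument = 0.233 + (-1.412)/0.9040 = -1.3290 → -1.33.
α₁ = Φ(-1.33) = 0.0918; rank = round(250 × 0.0918) = 23; θ*₍23₎ = 51.60.
Upper: z₀ + z₂ = 1.878; 1 − a(z₀+z₂) = 1.1277; argument = 1.8983 → 1.90; α₂ = 0.9713; rank = 243; θ*₍243₎ = 56.20.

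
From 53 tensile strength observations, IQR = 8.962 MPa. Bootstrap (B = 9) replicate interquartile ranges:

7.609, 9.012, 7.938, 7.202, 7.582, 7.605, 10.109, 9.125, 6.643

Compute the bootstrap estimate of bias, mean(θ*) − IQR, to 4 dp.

bias = −0.8703

mean(θ*) = (7.609 + 9.012 + 7.938 + 7.202 + 7.582 + 7.605 + 10.109 + 9.125 + 6.643) / 9 = 8.09167
bias = 8.09167 − 8.962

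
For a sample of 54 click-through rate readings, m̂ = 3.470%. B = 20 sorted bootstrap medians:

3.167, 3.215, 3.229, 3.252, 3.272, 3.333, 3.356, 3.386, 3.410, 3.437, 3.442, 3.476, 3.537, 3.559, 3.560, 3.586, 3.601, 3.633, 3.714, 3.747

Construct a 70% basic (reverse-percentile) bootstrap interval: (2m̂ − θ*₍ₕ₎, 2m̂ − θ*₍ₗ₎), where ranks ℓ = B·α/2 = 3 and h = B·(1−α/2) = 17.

Percentile endpoints at ranks 3 and 17: θ*₍3₎ = 3.229, θ*₍17₎ = 3.601.
Basic interval reflects these around m̂:
  lower = 2 × 3.470 − 3.601 = 3.339
  upper = 2 × 3.470 − 3.229 = 3.711

(3.339, 3.711)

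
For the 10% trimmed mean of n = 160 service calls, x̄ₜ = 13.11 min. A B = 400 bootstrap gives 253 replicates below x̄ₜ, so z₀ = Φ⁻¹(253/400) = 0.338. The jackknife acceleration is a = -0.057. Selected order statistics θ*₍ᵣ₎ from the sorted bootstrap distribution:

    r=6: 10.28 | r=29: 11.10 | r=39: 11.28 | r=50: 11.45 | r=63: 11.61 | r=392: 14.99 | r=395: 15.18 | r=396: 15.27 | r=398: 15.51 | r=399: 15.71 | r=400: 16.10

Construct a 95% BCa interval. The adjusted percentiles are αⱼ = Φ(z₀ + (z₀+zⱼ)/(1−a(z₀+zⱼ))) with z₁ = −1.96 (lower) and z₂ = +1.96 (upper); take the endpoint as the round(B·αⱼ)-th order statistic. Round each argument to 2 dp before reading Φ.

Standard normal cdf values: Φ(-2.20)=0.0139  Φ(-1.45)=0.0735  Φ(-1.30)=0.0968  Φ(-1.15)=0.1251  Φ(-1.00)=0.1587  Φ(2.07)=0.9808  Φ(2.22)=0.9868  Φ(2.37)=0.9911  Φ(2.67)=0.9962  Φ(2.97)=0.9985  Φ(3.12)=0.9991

(11.10, 15.27)

Lower: z₀ + z₁ = 0.338 + (-1.960) = -1.622; 1 − a(z₀+z₁) = 1 − (-0.057)(-1.622) = 0.9075; argument = 0.338 + (-1.622)/0.9075 = -1.4492 → -1.45.
α₁ = Φ(-1.45) = 0.0735; rank = round(400 × 0.0735) = 29; θ*₍29₎ = 11.10.
Upper: z₀ + z₂ = 2.298; 1 − a(z₀+z₂) = 1.1310; argument = 2.3699 → 2.37; α₂ = 0.9911; rank = 396; θ*₍396₎ = 15.27.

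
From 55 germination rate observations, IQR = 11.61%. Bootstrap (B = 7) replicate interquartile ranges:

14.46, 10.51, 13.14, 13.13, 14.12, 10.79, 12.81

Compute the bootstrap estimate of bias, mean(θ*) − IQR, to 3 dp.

mean(θ*) = (14.46 + 10.51 + 13.14 + 13.13 + 14.12 + 10.79 + 12.81) / 7 = 12.7086
bias = 12.7086 − 11.61

bias = +1.099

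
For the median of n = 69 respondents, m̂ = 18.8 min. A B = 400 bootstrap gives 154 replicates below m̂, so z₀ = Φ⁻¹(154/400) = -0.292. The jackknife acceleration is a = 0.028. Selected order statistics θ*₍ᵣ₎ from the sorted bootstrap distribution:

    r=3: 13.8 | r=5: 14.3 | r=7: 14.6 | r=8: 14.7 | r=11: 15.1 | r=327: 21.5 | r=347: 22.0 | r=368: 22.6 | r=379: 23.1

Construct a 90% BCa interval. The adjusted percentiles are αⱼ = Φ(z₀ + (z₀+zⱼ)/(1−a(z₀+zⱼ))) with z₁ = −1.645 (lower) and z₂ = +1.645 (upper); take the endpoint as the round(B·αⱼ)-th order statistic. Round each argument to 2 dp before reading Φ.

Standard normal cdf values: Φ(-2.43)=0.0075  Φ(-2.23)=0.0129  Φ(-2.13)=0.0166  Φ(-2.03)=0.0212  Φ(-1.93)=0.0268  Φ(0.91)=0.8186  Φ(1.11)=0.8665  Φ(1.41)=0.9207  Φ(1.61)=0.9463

Lower: z₀ + z₁ = -0.292 + (-1.645) = -1.937; 1 − a(z₀+z₁) = 1 − (0.028)(-1.937) = 1.0542; argument = -0.292 + (-1.937)/1.0542 = -2.1293 → -2.13.
α₁ = Φ(-2.13) = 0.0166; rank = round(400 × 0.0166) = 7; θ*₍7₎ = 14.6.
Upper: z₀ + z₂ = 1.353; 1 − a(z₀+z₂) = 0.9621; argument = 1.1143 → 1.11; α₂ = 0.8665; rank = 347; θ*₍347₎ = 22.0.

(14.6, 22.0)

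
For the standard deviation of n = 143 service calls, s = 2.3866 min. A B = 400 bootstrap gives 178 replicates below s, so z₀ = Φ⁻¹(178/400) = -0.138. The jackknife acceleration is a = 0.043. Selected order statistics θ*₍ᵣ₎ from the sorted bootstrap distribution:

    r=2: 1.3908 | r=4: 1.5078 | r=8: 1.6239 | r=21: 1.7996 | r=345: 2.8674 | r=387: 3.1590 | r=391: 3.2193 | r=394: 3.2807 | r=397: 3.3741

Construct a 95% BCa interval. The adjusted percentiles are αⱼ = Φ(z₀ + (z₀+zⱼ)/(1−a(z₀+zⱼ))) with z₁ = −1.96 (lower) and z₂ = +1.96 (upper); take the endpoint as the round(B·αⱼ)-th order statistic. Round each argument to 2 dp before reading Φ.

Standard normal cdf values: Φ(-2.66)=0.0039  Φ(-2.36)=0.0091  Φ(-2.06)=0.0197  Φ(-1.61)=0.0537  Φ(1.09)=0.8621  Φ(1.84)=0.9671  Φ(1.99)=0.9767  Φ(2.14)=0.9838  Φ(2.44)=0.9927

Lower: z₀ + z₁ = -0.138 + (-1.960) = -2.098; 1 − a(z₀+z₁) = 1 − (0.043)(-2.098) = 1.0902; argument = -0.138 + (-2.098)/1.0902 = -2.0624 → -2.06.
α₁ = Φ(-2.06) = 0.0197; rank = round(400 × 0.0197) = 8; θ*₍8₎ = 1.6239.
Upper: z₀ + z₂ = 1.822; 1 − a(z₀+z₂) = 0.9217; argument = 1.8389 → 1.84; α₂ = 0.9671; rank = 387; θ*₍387₎ = 3.1590.

(1.6239, 3.1590)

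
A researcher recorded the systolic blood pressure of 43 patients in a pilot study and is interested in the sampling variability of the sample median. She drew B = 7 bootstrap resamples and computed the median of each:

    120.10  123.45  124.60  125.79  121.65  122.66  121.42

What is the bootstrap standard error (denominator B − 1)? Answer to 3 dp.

Bootstrap SE is the standard deviation of the 7 replicate medians.
Mean of replicates: (120.10 + 123.45 + 124.60 + 125.79 + 121.65 + 122.66 + 121.42) / 7 = 859.6700 / 7 = 122.8100
Sum of squared deviations: (−2.7100)² + (+0.6400)² + (+1.7900)² + (+2.9800)² + (−1.1600)² + (−0.1500)² + (−1.3900)² = 23.1384
Variance = 23.1384 / 6 = 3.8564
SE* = √3.8564

SE* = 1.964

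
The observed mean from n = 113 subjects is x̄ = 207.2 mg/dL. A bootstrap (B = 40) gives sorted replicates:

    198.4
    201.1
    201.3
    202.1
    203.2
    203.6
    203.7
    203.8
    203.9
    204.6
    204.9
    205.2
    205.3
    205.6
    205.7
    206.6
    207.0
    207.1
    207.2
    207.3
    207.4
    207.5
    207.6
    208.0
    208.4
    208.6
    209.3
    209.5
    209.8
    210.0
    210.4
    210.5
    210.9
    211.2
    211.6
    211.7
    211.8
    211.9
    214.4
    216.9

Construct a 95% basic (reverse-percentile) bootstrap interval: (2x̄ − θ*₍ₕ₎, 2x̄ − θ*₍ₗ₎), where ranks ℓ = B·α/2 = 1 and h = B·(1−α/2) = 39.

Percentile endpoints at ranks 1 and 39: θ*₍1₎ = 198.4, θ*₍39₎ = 214.4.
Basic interval reflects these around x̄:
  lower = 2 × 207.2 − 214.4 = 200.0
  upper = 2 × 207.2 − 198.4 = 216.0

(200.0, 216.0)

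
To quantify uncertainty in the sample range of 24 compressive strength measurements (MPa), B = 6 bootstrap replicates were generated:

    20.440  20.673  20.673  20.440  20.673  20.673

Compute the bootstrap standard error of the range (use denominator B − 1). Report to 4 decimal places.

SE* = 0.1203

Bootstrap SE is the standard deviation of the 6 replicate ranges.
Mean of replicates: (20.440 + 20.673 + 20.673 + 20.440 + 20.673 + 20.673) / 6 = 123.57200 / 6 = 20.59533
Sum of squared deviations: (−0.15533)² + (+0.07767)² + (+0.07767)² + (−0.15533)² + (+0.07767)² + (+0.07767)² = 0.07239
Variance = 0.07239 / 5 = 0.01448
SE* = √0.01448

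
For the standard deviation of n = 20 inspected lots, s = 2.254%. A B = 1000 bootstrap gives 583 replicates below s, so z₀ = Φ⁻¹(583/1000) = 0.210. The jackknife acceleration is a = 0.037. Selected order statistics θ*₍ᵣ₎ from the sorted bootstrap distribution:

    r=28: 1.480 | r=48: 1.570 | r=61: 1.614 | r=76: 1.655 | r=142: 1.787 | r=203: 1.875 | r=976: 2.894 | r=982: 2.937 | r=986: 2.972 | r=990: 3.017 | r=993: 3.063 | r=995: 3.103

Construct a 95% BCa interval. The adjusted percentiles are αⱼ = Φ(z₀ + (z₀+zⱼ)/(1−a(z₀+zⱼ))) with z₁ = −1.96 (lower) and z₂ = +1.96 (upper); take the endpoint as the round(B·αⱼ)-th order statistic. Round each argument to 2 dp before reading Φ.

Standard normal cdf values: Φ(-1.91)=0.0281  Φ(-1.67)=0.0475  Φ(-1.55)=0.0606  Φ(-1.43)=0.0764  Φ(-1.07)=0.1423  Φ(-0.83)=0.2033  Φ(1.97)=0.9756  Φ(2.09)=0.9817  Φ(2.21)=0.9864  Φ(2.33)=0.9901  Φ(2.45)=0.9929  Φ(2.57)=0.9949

(1.655, 3.103)

Lower: z₀ + z₁ = 0.210 + (-1.960) = -1.750; 1 − a(z₀+z₁) = 1 − (0.037)(-1.750) = 1.0648; argument = 0.210 + (-1.750)/1.0648 = -1.4336 → -1.43.
α₁ = Φ(-1.43) = 0.0764; rank = round(1000 × 0.0764) = 76; θ*₍76₎ = 1.655.
Upper: z₀ + z₂ = 2.170; 1 − a(z₀+z₂) = 0.9197; argument = 2.5694 → 2.57; α₂ = 0.9949; rank = 995; θ*₍995₎ = 3.103.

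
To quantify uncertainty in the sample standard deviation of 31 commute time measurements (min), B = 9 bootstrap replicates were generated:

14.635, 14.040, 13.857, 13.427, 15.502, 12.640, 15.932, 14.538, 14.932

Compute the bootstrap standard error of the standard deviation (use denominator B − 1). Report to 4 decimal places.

Bootstrap SE is the standard deviation of the 9 replicate standard deviations.
Mean of replicates: (14.635 + 14.040 + 13.857 + 13.427 + 15.502 + 12.640 + 15.932 + 14.538 + 14.932) / 9 = 129.50300 / 9 = 14.38922
Sum of squared deviations: (+0.24578)² + (−0.34922)² + (−0.53222)² + (−0.96222)² + (+1.11278)² + (−1.74922)² + (+1.54278)² + (+0.14878)² + (+0.54278)² = 8.38645
Variance = 8.38645 / 8 = 1.04831
SE* = √1.04831

SE* = 1.0239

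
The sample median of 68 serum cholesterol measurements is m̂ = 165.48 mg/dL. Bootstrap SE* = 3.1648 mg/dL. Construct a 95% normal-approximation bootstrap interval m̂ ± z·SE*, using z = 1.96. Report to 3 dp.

Margin = 1.96 × 3.1648 = 6.2030
Interval: 165.48 ± 6.2030

(159.277, 171.683)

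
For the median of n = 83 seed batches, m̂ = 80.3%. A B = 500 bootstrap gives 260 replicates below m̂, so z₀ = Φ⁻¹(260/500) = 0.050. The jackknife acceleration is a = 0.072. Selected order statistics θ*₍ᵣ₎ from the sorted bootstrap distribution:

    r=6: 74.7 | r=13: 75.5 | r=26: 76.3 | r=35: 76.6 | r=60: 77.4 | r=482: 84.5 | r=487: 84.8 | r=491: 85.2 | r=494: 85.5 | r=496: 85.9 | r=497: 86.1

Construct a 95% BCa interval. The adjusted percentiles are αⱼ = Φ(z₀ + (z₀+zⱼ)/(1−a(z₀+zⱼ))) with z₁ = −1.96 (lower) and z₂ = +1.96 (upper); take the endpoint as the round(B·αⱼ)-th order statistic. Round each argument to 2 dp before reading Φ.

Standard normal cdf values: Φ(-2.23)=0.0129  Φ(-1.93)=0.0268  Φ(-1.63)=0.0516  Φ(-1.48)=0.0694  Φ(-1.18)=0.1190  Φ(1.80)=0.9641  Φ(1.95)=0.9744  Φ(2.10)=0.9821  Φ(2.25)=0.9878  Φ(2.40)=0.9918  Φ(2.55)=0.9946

(76.3, 85.9)

Lower: z₀ + z₁ = 0.050 + (-1.960) = -1.910; 1 − a(z₀+z₁) = 1 − (0.072)(-1.910) = 1.1375; argument = 0.050 + (-1.910)/1.1375 = -1.6291 → -1.63.
α₁ = Φ(-1.63) = 0.0516; rank = round(500 × 0.0516) = 26; θ*₍26₎ = 76.3.
Upper: z₀ + z₂ = 2.010; 1 − a(z₀+z₂) = 0.8553; argument = 2.4001 → 2.40; α₂ = 0.9918; rank = 496; θ*₍496₎ = 85.9.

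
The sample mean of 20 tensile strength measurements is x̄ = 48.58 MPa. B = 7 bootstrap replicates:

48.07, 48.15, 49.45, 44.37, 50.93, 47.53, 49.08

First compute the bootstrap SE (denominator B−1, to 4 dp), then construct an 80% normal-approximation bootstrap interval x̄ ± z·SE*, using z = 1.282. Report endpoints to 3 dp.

(45.967, 51.193)

Mean of replicates = 48.2257; sum of squared deviations = 24.9224; SE* = √(24.9224/6) = 2.0381
Margin = 1.282 × 2.0381 = 2.6128
Interval: 48.58 ± 2.6128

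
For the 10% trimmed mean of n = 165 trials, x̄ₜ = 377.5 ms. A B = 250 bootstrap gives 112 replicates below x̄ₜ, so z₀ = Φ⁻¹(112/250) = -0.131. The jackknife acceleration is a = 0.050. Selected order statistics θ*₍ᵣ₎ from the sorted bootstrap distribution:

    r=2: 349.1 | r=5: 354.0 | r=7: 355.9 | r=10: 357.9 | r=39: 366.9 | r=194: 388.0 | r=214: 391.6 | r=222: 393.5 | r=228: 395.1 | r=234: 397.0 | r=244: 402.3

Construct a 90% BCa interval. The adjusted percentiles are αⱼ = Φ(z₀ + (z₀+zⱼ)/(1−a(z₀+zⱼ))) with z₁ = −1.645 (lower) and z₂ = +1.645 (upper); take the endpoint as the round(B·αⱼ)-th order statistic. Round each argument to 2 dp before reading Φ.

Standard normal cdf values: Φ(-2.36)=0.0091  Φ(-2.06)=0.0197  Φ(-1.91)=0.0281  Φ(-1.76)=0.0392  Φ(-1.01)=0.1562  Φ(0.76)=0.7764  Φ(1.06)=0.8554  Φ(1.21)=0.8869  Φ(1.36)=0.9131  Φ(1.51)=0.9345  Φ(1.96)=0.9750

Lower: z₀ + z₁ = -0.131 + (-1.645) = -1.776; 1 − a(z₀+z₁) = 1 − (0.050)(-1.776) = 1.0888; argument = -0.131 + (-1.776)/1.0888 = -1.7622 → -1.76.
α₁ = Φ(-1.76) = 0.0392; rank = round(250 × 0.0392) = 10; θ*₍10₎ = 357.9.
Upper: z₀ + z₂ = 1.514; 1 − a(z₀+z₂) = 0.9243; argument = 1.5070 → 1.51; α₂ = 0.9345; rank = 234; θ*₍234₎ = 397.0.

(357.9, 397.0)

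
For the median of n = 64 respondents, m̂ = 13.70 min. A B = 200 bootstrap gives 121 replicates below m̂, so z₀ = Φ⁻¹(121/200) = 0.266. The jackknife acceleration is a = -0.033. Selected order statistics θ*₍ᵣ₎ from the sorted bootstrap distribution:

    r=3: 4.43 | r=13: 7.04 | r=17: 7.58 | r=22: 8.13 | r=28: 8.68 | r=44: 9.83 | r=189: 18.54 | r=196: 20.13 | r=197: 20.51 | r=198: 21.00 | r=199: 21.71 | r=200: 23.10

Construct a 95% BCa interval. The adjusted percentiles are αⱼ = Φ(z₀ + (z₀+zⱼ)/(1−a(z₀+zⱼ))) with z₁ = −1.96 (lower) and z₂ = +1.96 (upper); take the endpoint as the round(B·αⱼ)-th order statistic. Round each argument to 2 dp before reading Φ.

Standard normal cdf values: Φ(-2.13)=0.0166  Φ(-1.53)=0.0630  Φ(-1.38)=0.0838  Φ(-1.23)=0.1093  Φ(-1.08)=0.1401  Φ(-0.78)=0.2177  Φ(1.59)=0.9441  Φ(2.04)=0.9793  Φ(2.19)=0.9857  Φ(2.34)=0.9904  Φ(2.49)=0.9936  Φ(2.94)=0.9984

(7.04, 21.00)

Lower: z₀ + z₁ = 0.266 + (-1.960) = -1.694; 1 − a(z₀+z₁) = 1 − (-0.033)(-1.694) = 0.9441; argument = 0.266 + (-1.694)/0.9441 = -1.5283 → -1.53.
α₁ = Φ(-1.53) = 0.0630; rank = round(200 × 0.0630) = 13; θ*₍13₎ = 7.04.
Upper: z₀ + z₂ = 2.226; 1 − a(z₀+z₂) = 1.0735; argument = 2.3397 → 2.34; α₂ = 0.9904; rank = 198; θ*₍198₎ = 21.00.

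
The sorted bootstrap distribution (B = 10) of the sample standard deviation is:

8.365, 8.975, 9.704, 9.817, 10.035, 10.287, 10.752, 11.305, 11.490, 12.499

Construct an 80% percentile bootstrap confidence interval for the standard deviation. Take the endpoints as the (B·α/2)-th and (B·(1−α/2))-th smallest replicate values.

(8.365, 11.490)

α = 0.20; lower rank = 10 × 0.100 = 1; upper rank = 10 × 0.900 = 9.
The 1st smallest replicate is 8.365; the 9th is 11.490.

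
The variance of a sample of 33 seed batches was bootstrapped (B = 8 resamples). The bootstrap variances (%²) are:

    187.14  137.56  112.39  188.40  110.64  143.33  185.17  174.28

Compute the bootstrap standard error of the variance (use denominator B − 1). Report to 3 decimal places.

Bootstrap SE is the standard deviation of the 8 replicate variances.
Mean of replicates: (187.14 + 137.56 + 112.39 + 188.40 + 110.64 + 143.33 + 185.17 + 174.28) / 8 = 1238.9100 / 8 = 154.8638
Sum of squared deviations: (+32.2762)² + (−17.3038)² + (−42.4738)² + (+33.5362)² + (−44.2238)² + (−11.5337)² + (+30.3062)² + (+19.4162)² = 7654.1026
Variance = 7654.1026 / 7 = 1093.4432
SE* = √1093.4432

SE* = 33.067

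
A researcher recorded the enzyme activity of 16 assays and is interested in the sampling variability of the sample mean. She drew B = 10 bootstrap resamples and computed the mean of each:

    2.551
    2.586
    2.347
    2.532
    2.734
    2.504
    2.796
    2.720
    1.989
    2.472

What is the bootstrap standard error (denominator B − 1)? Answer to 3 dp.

SE* = 0.231

Bootstrap SE is the standard deviation of the 10 replicate means.
Mean of replicates: (2.551 + 2.586 + 2.347 + 2.532 + 2.734 + 2.504 + 2.796 + 2.720 + 1.989 + 2.472) / 10 = 25.2310 / 10 = 2.5231
Sum of squared deviations: (+0.0279)² + (+0.0629)² + (−0.1761)² + (+0.0089)² + (+0.2109)² + (−0.0191)² + (+0.2729)² + (+0.1969)² + (−0.5341)² + (−0.0511)² = 0.4818
Variance = 0.4818 / 9 = 0.0535
SE* = √0.0535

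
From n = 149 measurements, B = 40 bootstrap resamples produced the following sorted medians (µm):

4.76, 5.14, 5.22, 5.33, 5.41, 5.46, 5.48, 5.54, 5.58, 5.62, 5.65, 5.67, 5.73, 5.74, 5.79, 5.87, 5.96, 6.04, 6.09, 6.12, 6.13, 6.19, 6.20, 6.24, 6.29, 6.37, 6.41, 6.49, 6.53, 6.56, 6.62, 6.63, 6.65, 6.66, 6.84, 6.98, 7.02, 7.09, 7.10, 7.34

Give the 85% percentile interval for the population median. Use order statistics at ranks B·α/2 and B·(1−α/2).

(5.22, 7.02)

α = 0.15; lower rank = 40 × 0.075 = 3; upper rank = 40 × 0.925 = 37.
The 3rd smallest replicate is 5.22; the 37th is 7.02.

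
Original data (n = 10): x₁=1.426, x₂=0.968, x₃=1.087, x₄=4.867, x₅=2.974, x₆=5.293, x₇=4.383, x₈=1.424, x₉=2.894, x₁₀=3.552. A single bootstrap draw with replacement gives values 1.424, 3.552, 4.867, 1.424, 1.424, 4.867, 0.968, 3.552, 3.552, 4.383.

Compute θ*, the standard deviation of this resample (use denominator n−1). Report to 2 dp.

Mean = 3.0013; sum of squared deviations = 21.3785
s² = 21.3785 / 9 = 2.3754
s = √2.3754 = 1.54

θ* = 1.54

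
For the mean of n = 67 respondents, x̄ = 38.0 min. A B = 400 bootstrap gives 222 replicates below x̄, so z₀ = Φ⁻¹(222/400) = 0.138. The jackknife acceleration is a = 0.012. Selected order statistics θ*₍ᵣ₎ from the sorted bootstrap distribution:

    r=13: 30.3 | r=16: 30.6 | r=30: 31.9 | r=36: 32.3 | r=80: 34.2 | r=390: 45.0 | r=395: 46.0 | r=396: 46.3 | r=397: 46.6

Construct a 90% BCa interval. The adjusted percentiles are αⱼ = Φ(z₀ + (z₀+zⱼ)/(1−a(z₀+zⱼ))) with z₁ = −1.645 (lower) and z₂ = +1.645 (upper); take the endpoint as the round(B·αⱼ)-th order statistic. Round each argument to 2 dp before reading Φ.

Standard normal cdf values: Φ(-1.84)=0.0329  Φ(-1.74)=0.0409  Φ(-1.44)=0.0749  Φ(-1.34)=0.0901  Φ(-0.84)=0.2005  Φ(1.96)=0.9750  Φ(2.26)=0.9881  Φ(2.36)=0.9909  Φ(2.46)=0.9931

Lower: z₀ + z₁ = 0.138 + (-1.645) = -1.507; 1 − a(z₀+z₁) = 1 − (0.012)(-1.507) = 1.0181; argument = 0.138 + (-1.507)/1.0181 = -1.3422 → -1.34.
α₁ = Φ(-1.34) = 0.0901; rank = round(400 × 0.0901) = 36; θ*₍36₎ = 32.3.
Upper: z₀ + z₂ = 1.783; 1 − a(z₀+z₂) = 0.9786; argument = 1.9600 → 1.96; α₂ = 0.9750; rank = 390; θ*₍390₎ = 45.0.

(32.3, 45.0)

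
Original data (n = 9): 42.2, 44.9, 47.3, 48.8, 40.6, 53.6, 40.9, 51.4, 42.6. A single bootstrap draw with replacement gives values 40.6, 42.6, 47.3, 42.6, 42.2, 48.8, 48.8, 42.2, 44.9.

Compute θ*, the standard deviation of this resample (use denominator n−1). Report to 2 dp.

θ* = 3.12

Mean = 44.4444; sum of squared deviations = 77.9622
s² = 77.9622 / 8 = 9.7453
s = √9.7453 = 3.12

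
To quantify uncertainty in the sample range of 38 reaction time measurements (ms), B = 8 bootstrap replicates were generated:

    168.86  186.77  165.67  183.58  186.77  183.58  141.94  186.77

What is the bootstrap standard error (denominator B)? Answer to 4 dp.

Bootstrap SE is the standard deviation of the 8 replicate ranges.
Mean of replicates: (168.86 + 186.77 + 165.67 + 183.58 + 186.77 + 183.58 + 141.94 + 186.77) / 8 = 1403.94000 / 8 = 175.49250
Sum of squared deviations: (−6.63250)² + (+11.27750)² + (−9.82250)² + (+8.08750)² + (+11.27750)² + (+8.08750)² + (−33.55250)² + (+11.27750)² = 1778.60315
Variance = 1778.60315 / 8 = 222.32539
SE* = √222.32539

SE* = 14.9106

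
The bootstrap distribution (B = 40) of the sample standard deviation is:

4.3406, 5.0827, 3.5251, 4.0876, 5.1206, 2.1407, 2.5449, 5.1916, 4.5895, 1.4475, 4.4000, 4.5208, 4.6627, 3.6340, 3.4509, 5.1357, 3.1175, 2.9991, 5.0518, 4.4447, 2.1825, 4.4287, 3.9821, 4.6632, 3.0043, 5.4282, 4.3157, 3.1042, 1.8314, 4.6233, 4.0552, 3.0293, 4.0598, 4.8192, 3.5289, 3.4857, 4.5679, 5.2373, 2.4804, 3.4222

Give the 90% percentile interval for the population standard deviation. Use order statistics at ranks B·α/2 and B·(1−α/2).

(1.8314, 5.1916)

Sorted replicates: 1.4475, 1.8314, 2.1407, 2.1825, 2.4804, 2.5449, 2.9991, 3.0043, 3.0293, 3.1042, 3.1175, 3.4222, 3.4509, 3.4857, 3.5251, 3.5289, 3.6340, 3.9821, 4.0552, 4.0598, 4.0876, 4.3157, 4.3406, 4.4000, 4.4287, 4.4447, 4.5208, 4.5679, 4.5895, 4.6233, 4.6627, 4.6632, 4.8192, 5.0518, 5.0827, 5.1206, 5.1357, 5.1916, 5.2373, 5.4282
α = 0.10; lower rank = 40 × 0.050 = 2; upper rank = 40 × 0.950 = 38.
The 2nd smallest replicate is 1.8314; the 38th is 5.1916.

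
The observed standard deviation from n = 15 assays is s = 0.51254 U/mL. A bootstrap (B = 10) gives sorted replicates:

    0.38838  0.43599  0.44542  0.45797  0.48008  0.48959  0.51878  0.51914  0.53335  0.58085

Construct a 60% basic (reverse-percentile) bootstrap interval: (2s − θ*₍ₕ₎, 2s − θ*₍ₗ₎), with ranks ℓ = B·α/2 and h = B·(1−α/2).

(0.50594, 0.58909)

Percentile endpoints at ranks 2 and 8: θ*₍2₎ = 0.43599, θ*₍8₎ = 0.51914.
Basic interval reflects these around s:
  lower = 2 × 0.51254 − 0.51914 = 0.50594
  upper = 2 × 0.51254 − 0.43599 = 0.58909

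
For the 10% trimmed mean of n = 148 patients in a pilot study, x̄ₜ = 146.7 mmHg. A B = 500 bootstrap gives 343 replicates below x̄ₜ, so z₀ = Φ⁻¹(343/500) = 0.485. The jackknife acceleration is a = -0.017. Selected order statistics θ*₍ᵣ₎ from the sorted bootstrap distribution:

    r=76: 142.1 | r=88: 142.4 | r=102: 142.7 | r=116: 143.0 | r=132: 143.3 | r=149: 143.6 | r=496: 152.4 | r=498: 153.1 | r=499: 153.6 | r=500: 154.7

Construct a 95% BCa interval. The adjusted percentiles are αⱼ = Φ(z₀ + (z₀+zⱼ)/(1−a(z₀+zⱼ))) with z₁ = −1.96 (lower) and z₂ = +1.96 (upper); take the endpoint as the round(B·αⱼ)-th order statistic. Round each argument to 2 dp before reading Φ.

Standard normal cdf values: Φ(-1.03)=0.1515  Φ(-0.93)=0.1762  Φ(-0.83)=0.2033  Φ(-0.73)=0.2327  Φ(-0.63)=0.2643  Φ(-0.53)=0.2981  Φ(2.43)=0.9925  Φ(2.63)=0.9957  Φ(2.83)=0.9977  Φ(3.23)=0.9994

(142.1, 153.6)

Lower: z₀ + z₁ = 0.485 + (-1.960) = -1.475; 1 − a(z₀+z₁) = 1 − (-0.017)(-1.475) = 0.9749; argument = 0.485 + (-1.475)/0.9749 = -1.0279 → -1.03.
α₁ = Φ(-1.03) = 0.1515; rank = round(500 × 0.1515) = 76; θ*₍76₎ = 142.1.
Upper: z₀ + z₂ = 2.445; 1 − a(z₀+z₂) = 1.0416; argument = 2.8324 → 2.83; α₂ = 0.9977; rank = 499; θ*₍499₎ = 153.6.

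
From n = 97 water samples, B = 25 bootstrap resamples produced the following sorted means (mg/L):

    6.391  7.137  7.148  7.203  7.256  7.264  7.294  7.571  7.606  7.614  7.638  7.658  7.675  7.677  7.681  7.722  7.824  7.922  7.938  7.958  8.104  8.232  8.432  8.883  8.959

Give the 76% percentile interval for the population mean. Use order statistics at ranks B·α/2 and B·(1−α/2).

α = 0.24; lower rank = 25 × 0.120 = 3; upper rank = 25 × 0.880 = 22.
The 3rd smallest replicate is 7.148; the 22nd is 8.232.

(7.148, 8.232)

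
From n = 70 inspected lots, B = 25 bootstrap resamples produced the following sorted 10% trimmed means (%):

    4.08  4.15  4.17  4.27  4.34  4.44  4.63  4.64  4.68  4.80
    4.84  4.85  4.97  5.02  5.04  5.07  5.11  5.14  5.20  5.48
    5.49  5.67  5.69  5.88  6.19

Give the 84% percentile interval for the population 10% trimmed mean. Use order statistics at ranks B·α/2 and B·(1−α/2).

α = 0.16; lower rank = 25 × 0.080 = 2; upper rank = 25 × 0.920 = 23.
The 2nd smallest replicate is 4.15; the 23rd is 5.69.

(4.15, 5.69)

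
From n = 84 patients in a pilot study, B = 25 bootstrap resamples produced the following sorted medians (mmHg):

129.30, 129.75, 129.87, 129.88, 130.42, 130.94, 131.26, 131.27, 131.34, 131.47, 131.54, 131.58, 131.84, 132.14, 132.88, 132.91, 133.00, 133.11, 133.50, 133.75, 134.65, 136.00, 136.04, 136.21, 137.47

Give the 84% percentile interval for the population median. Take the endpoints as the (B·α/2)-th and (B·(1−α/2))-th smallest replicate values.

α = 0.16; lower rank = 25 × 0.080 = 2; upper rank = 25 × 0.920 = 23.
The 2nd smallest replicate is 129.75; the 23rd is 136.04.

(129.75, 136.04)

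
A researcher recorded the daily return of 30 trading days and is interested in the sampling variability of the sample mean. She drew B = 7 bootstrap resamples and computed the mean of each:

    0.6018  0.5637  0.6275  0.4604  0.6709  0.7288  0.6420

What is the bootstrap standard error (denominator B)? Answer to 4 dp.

SE* = 0.0790

Bootstrap SE is the standard deviation of the 7 replicate means.
Mean of replicates: (0.6018 + 0.5637 + 0.6275 + 0.4604 + 0.6709 + 0.7288 + 0.6420) / 7 = 4.29510 / 7 = 0.61359
Sum of squared deviations: (−0.01179)² + (−0.04989)² + (+0.01391)² + (−0.15319)² + (+0.05731)² + (+0.11521)² + (+0.02841)² = 0.04365
Variance = 0.04365 / 7 = 0.00624
SE* = √0.00624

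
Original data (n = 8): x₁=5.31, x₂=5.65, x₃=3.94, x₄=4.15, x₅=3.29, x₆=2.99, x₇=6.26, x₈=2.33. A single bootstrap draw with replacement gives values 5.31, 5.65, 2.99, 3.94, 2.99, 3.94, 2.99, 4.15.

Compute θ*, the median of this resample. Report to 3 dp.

θ* = 3.940

Sorted: 2.99, 2.99, 2.99, 3.94, 3.94, 4.15, 5.31, 5.65
Median = average of the two middle values = 3.940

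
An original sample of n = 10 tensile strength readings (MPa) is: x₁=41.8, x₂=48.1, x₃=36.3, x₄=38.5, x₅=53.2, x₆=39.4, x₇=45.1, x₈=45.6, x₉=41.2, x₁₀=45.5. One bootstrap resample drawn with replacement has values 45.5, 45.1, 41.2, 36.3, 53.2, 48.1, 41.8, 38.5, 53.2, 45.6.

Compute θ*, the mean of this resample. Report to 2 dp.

Mean = (45.5 + 45.1 + 41.2 + 36.3 + 53.2 + 48.1 + 41.8 + 38.5 + 53.2 + 45.6) / 10 = 448.50 / 10 = 44.85

θ* = 44.85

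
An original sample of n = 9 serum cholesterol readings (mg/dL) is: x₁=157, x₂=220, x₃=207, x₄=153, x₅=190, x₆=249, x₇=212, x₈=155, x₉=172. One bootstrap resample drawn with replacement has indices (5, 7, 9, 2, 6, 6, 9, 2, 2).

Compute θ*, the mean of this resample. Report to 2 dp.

Resample values: 190, 212, 172, 220, 249, 249, 172, 220, 220.
Mean = (190 + 212 + 172 + 220 + 249 + 249 + 172 + 220 + 220) / 9 = 1904.0 / 9 = 211.56

θ* = 211.56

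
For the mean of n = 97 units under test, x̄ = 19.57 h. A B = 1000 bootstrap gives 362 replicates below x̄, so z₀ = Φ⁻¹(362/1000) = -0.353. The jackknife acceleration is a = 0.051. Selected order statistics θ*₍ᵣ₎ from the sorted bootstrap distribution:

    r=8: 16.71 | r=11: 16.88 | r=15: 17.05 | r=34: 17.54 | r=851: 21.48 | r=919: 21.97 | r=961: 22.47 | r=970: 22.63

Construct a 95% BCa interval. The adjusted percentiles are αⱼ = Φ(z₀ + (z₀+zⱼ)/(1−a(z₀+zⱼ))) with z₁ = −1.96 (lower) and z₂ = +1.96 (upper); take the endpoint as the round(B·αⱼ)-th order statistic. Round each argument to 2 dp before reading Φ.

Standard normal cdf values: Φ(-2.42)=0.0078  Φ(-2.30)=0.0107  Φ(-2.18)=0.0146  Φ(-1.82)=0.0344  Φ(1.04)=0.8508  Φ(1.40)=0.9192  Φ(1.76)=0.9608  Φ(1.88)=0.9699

Lower: z₀ + z₁ = -0.353 + (-1.960) = -2.313; 1 − a(z₀+z₁) = 1 − (0.051)(-2.313) = 1.1180; argument = -0.353 + (-2.313)/1.1180 = -2.4219 → -2.42.
α₁ = Φ(-2.42) = 0.0078; rank = round(1000 × 0.0078) = 8; θ*₍8₎ = 16.71.
Upper: z₀ + z₂ = 1.607; 1 − a(z₀+z₂) = 0.9180; argument = 1.3975 → 1.40; α₂ = 0.9192; rank = 919; θ*₍919₎ = 21.97.

(16.71, 21.97)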